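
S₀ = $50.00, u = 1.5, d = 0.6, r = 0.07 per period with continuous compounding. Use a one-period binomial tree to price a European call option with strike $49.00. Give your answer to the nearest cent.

$12.73

Risk-neutral probability p = (e^0.07 − 0.6)/(1.5 − 0.6) = 0.4725/0.9000 = 0.5250
Terminal stock prices: S_u = 75, S_d = 30
Terminal payoffs (S − K): max(26, 0) = 26, max(-19, 0) = 0
Node 0 (S = 50): V_0 = e^(−0.07)·[0.5250·26.0000 + 0.4750·0.0000] = 12.7274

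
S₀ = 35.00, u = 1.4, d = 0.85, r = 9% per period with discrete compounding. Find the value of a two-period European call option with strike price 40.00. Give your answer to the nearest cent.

5.27

Risk-neutral probability p = (1 + 0.09 − 0.85)/(1.4 − 0.85) = 0.2400/0.5500 = 0.4364
Terminal stock prices: S_uu = 68.6, S_ud = 41.65, S_dd = 25.29
Terminal payoffs (S − K): max(28.6, 0) = 28.6, max(1.65, 0) = 1.65, max(-14.71, 0) = 0
Node u (S = 49): V_u = 1/1.09·[0.4364·28.6000 + 0.5636·1.6500] = 12.3028
Node d (S = 29.75): V_d = 1/1.09·[0.4364·1.6500 + 0.5636·0.0000] = 0.6606
Node 0 (S = 35): V_0 = 1/1.09·[0.4364·12.3028 + 0.5636·0.6606] = 5.2668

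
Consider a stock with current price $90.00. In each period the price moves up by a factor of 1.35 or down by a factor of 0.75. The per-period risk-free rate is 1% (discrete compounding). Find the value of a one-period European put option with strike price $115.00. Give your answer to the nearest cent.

Risk-neutral probability p = (1 + 0.01 − 0.75)/(1.35 − 0.75) = 0.2600/0.6000 = 0.4333
Terminal stock prices: S_u = 121.5, S_d = 67.5
Terminal payoffs (K − S): max(-6.5, 0) = 0, max(47.5, 0) = 47.5
Node 0 (S = 90): V_0 = 1/1.01·[0.4333·0.0000 + 0.5667·47.5000] = 26.6502

$26.65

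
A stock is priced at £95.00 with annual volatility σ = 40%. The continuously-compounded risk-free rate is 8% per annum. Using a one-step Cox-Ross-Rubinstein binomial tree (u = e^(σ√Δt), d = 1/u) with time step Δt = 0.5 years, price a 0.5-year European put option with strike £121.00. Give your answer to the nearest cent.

CRR parameters: u = e^(σ√Δt) = e^(0.4·√0.5) = 1.3269, d = 1/u = 0.7536
Per-period rate: rΔt = 0.08·0.5 = 0.04, so R = e^0.04 = 1.0408
Risk-neutral probability p = (e^0.04 − 0.7536)/(1.3269 − 0.7536) = 0.2872/0.5733 = 0.5009
Terminal stock prices: S_u = 126.1, S_d = 71.6
Terminal payoffs (K − S): max(-5.055, 0) = 0, max(49.4, 0) = 49.4
Node 0 (S = 95): V_0 = e^(−0.04)·[0.5009·0.0000 + 0.4991·49.4044] = 23.6886

£23.69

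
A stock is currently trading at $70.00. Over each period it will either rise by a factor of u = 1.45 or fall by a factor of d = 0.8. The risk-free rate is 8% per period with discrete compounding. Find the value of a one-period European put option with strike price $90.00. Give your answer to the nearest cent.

$17.92

Risk-neutral probability p = (1 + 0.08 − 0.8)/(1.45 − 0.8) = 0.2800/0.6500 = 0.4308
Terminal stock prices: S_u = 101.5, S_d = 56
Terminal payoffs (K − S): max(-11.5, 0) = 0, max(34, 0) = 34
Node 0 (S = 70): V_0 = 1/1.08·[0.4308·0.0000 + 0.5692·34.0000] = 17.9202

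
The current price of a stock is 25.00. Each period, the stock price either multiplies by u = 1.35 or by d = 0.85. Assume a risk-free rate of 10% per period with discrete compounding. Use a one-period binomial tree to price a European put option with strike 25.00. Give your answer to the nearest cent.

1.70

Risk-neutral probability p = (1 + 0.1 − 0.85)/(1.35 − 0.85) = 0.2500/0.5000 = 0.5000
Terminal stock prices: S_u = 33.75, S_d = 21.25
Terminal payoffs (K − S): max(-8.75, 0) = 0, max(3.75, 0) = 3.75
Node 0 (S = 25): V_0 = 1/1.1·[0.5000·0.0000 + 0.5000·3.7500] = 1.7045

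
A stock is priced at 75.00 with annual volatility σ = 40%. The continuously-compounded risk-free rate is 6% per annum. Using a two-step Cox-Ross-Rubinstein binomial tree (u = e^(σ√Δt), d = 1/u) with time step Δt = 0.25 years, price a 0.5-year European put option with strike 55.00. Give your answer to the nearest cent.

1.20

CRR parameters: u = e^(σ√Δt) = e^(0.4·√0.25) = 1.2214, d = 1/u = 0.8187
Per-period rate: rΔt = 0.06·0.25 = 0.015, so R = e^0.015 = 1.0151
Risk-neutral probability p = (e^0.015 − 0.8187)/(1.2214 − 0.8187) = 0.1964/0.4027 = 0.4877
Terminal stock prices: S_uu = 111.9, S_ud = 75, S_dd = 50.27
Terminal payoffs (K − S): max(-56.89, 0) = 0, max(-20, 0) = 0, max(4.726, 0) = 4.726
Node u (S = 91.61): V_u = e^(−0.015)·[0.4877·0.0000 + 0.5123·0.0000] = 0.0000
Node d (S = 61.4): V_d = e^(−0.015)·[0.4877·0.0000 + 0.5123·4.7260] = 2.3851
Node 0 (S = 75): V_0 = e^(−0.015)·[0.4877·0.0000 + 0.5123·2.3851] = 1.2037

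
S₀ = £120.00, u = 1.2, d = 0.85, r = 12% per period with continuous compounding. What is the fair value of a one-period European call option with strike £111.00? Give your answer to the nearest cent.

£23.21

Risk-neutral probability p = (e^0.12 − 0.85)/(1.2 − 0.85) = 0.2775/0.3500 = 0.7928
Terminal stock prices: S_u = 144, S_d = 102
Terminal payoffs (S − K): max(33, 0) = 33, max(-9, 0) = 0
Node 0 (S = 120): V_0 = e^(−0.12)·[0.7928·33.0000 + 0.2072·0.0000] = 23.2054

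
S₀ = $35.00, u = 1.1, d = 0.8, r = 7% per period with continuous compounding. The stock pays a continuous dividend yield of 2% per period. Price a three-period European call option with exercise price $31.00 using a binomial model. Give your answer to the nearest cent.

$8.22

Per-period risk-free factor R = e^0.07 = 1.0725; dividend-adjusted growth = e^(0.07−0.02) = 1.0513.
Risk-neutral probability p = (1.0513 − 0.8)/(1.1 − 0.8) = 0.2513/0.3000 = 0.8376
Terminal stock prices: S_uuu = 46.59, S_uud = 33.88, S_udd = 24.64, S_ddd = 17.92
Terminal payoffs (S − K): max(15.59, 0) = 15.59, max(2.88, 0) = 2.88, max(-6.36, 0) = 0, max(-13.08, 0) = 0
Node uu (S = 42.35): V_uu = e^(−0.07)·[0.8376·15.5850 + 0.1624·2.8800] = 12.6072
Node ud (S = 30.8): V_ud = e^(−0.07)·[0.8376·2.8800 + 0.1624·0.0000] = 2.2491
Node dd (S = 22.4): V_dd = e^(−0.07)·[0.8376·0.0000 + 0.1624·0.0000] = 0.0000
Node u (S = 38.5): V_u = e^(−0.07)·[0.8376·12.6072 + 0.1624·2.2491] = 10.1862
Node d (S = 28): V_d = e^(−0.07)·[0.8376·2.2491 + 0.1624·0.0000] = 1.7564
Node 0 (S = 35): V_0 = e^(−0.07)·[0.8376·10.1862 + 0.1624·1.7564] = 8.2208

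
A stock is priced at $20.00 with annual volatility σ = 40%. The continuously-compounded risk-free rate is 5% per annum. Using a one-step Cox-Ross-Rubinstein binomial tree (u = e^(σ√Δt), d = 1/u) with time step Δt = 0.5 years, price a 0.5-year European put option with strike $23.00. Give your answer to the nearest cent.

CRR parameters: u = e^(σ√Δt) = e^(0.4·√0.5) = 1.3269, d = 1/u = 0.7536
Per-period rate: rΔt = 0.05·0.5 = 0.025, so R = e^0.025 = 1.0253
Risk-neutral probability p = (e^0.025 − 0.7536)/(1.3269 − 0.7536) = 0.2717/0.5733 = 0.4739
Terminal stock prices: S_u = 26.54, S_d = 15.07
Terminal payoffs (K − S): max(-3.538, 0) = 0, max(7.927, 0) = 7.927
Node 0 (S = 20): V_0 = e^(−0.025)·[0.4739·0.0000 + 0.5261·7.9272] = 4.0674

$4.07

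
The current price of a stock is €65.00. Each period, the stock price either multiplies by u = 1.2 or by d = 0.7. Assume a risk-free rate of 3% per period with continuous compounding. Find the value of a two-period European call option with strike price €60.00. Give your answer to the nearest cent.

Risk-neutral probability p = (e^0.03 − 0.7)/(1.2 − 0.7) = 0.3305/0.5000 = 0.6609
Terminal stock prices: S_uu = 93.6, S_ud = 54.6, S_dd = 31.85
Terminal payoffs (S − K): max(33.6, 0) = 33.6, max(-5.4, 0) = 0, max(-28.15, 0) = 0
Node u (S = 78): V_u = e^(−0.03)·[0.6609·33.6000 + 0.3391·0.0000] = 21.5502
Node d (S = 45.5): V_d = e^(−0.03)·[0.6609·0.0000 + 0.3391·0.0000] = 0.0000
Node 0 (S = 65): V_0 = e^(−0.03)·[0.6609·21.5502 + 0.3391·0.0000] = 13.8218

€13.82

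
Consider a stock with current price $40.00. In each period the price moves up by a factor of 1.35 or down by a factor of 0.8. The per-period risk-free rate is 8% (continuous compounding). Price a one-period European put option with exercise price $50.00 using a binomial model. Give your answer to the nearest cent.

$8.06

Risk-neutral probability p = (e^0.08 − 0.8)/(1.35 − 0.8) = 0.2833/0.5500 = 0.5151
Terminal stock prices: S_u = 54, S_d = 32
Terminal payoffs (K − S): max(-4, 0) = 0, max(18, 0) = 18
Node 0 (S = 40): V_0 = e^(−0.08)·[0.5151·0.0000 + 0.4849·18.0000] = 8.0577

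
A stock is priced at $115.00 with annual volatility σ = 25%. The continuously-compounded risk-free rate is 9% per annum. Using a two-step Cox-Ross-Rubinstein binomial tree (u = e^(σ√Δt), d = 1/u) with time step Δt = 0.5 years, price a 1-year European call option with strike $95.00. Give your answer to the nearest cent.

$30.41

CRR parameters: u = e^(σ√Δt) = e^(0.25·√0.5) = 1.1934, d = 1/u = 0.8380
Per-period rate: rΔt = 0.09·0.5 = 0.045, so R = e^0.045 = 1.0460
Risk-neutral probability p = (e^0.045 − 0.8380)/(1.1934 − 0.8380) = 0.2081/0.3554 = 0.5854
Terminal stock prices: S_uu = 163.8, S_ud = 115, S_dd = 80.75
Terminal payoffs (S − K): max(68.77, 0) = 68.77, max(20, 0) = 20, max(-14.25, 0) = 0
Node u (S = 137.2): V_u = e^(−0.045)·[0.5854·68.7737 + 0.4146·20.0000] = 46.4172
Node d (S = 96.37): V_d = e^(−0.045)·[0.5854·20.0000 + 0.4146·0.0000] = 11.1934
Node 0 (S = 115): V_0 = e^(−0.045)·[0.5854·46.4172 + 0.4146·11.1934] = 30.4146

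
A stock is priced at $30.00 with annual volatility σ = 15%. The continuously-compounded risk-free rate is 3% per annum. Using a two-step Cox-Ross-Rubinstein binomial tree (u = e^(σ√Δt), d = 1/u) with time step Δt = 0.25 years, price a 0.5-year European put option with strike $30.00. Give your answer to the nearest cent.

$0.90

CRR parameters: u = e^(σ√Δt) = e^(0.15·√0.25) = 1.0779, d = 1/u = 0.9277
Per-period rate: rΔt = 0.03·0.25 = 0.0075, so R = e^0.0075 = 1.0075
Risk-neutral probability p = (e^0.0075 − 0.9277)/(1.0779 − 0.9277) = 0.0798/0.1501 = 0.5314
Terminal stock prices: S_uu = 34.86, S_ud = 30, S_dd = 25.82
Terminal payoffs (K − S): max(-4.855, 0) = 0, max(0, 0) = 0, max(4.179, 0) = 4.179
Node u (S = 32.34): V_u = e^(−0.0075)·[0.5314·0.0000 + 0.4686·0.0000] = 0.0000
Node d (S = 27.83): V_d = e^(−0.0075)·[0.5314·0.0000 + 0.4686·4.1788] = 1.9435
Node 0 (S = 30): V_0 = e^(−0.0075)·[0.5314·0.0000 + 0.4686·1.9435] = 0.9039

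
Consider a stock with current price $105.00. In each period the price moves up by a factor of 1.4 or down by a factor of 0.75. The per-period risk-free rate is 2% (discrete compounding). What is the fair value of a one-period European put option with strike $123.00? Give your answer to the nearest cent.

$25.36

Risk-neutral probability p = (1 + 0.02 − 0.75)/(1.4 − 0.75) = 0.2700/0.6500 = 0.4154
Terminal stock prices: S_u = 147, S_d = 78.75
Terminal payoffs (K − S): max(-24, 0) = 0, max(44.25, 0) = 44.25
Node 0 (S = 105): V_0 = 1/1.02·[0.4154·0.0000 + 0.5846·44.2500] = 25.3620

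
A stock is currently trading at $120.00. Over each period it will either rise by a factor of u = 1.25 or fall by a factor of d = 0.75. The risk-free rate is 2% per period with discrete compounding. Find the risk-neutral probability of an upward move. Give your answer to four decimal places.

p = 0.5400

Risk-neutral probability p = (1 + 0.02 − 0.75)/(1.25 − 0.75) = 0.2700/0.5000 = 0.5400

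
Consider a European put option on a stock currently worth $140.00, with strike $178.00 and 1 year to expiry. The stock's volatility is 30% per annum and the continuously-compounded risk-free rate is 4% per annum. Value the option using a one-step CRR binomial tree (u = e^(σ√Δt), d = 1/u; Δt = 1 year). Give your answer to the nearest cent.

CRR parameters: u = e^(σ√Δt) = e^(0.3·√1) = 1.3499, d = 1/u = 0.7408
Per-period rate: rΔt = 0.04·1 = 0.04, so R = e^0.04 = 1.0408
Risk-neutral probability p = (e^0.04 − 0.7408)/(1.3499 − 0.7408) = 0.3000/0.6090 = 0.4926
Terminal stock prices: S_u = 189, S_d = 103.7
Terminal payoffs (K − S): max(-10.98, 0) = 0, max(74.29, 0) = 74.29
Node 0 (S = 140): V_0 = e^(−0.04)·[0.4926·0.0000 + 0.5074·74.2854] = 36.2169

$36.22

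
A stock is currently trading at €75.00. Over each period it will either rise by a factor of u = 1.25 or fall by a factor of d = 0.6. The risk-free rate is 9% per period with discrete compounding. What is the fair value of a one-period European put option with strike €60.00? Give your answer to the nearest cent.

Risk-neutral probability p = (1 + 0.09 − 0.6)/(1.25 − 0.6) = 0.4900/0.6500 = 0.7538
Terminal stock prices: S_u = 93.75, S_d = 45
Terminal payoffs (K − S): max(-33.75, 0) = 0, max(15, 0) = 15
Node 0 (S = 75): V_0 = 1/1.09·[0.7538·0.0000 + 0.2462·15.0000] = 3.3874

€3.39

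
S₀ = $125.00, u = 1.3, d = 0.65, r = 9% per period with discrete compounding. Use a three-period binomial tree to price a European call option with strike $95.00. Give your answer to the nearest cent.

Risk-neutral probability p = (1 + 0.09 − 0.65)/(1.3 − 0.65) = 0.4400/0.6500 = 0.6769
Terminal stock prices: S_uuu = 274.6, S_uud = 137.3, S_udd = 68.66, S_ddd = 34.33
Terminal payoffs (S − K): max(179.6, 0) = 179.6, max(42.31, 0) = 42.31, max(-26.34, 0) = 0, max(-60.67, 0) = 0
Node uu (S = 211.3): V_uu = 1/1.09·[0.6769·179.6250 + 0.3231·42.3125] = 124.0940
Node ud (S = 105.6): V_ud = 1/1.09·[0.6769·42.3125 + 0.3231·0.0000] = 26.2773
Node dd (S = 52.81): V_dd = 1/1.09·[0.6769·0.0000 + 0.3231·0.0000] = 0.0000
Node u (S = 162.5): V_u = 1/1.09·[0.6769·124.0940 + 0.3231·26.2773] = 84.8548
Node d (S = 81.25): V_d = 1/1.09·[0.6769·26.2773 + 0.3231·0.0000] = 16.3190
Node 0 (S = 125): V_0 = 1/1.09·[0.6769·84.8548 + 0.3231·16.3190] = 57.5344

$57.53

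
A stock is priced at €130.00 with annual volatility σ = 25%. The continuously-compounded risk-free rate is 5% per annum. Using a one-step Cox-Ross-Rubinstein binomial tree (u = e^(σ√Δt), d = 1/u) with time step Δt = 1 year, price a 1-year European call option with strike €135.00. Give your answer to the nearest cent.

€16.38

CRR parameters: u = e^(σ√Δt) = e^(0.25·√1) = 1.2840, d = 1/u = 0.7788
Per-period rate: rΔt = 0.05·1 = 0.05, so R = e^0.05 = 1.0513
Risk-neutral probability p = (e^0.05 − 0.7788)/(1.2840 − 0.7788) = 0.2725/0.5052 = 0.5393
Terminal stock prices: S_u = 166.9, S_d = 101.2
Terminal payoffs (S − K): max(31.92, 0) = 31.92, max(-33.76, 0) = 0
Node 0 (S = 130): V_0 = e^(−0.05)·[0.5393·31.9233 + 0.4607·0.0000] = 16.3768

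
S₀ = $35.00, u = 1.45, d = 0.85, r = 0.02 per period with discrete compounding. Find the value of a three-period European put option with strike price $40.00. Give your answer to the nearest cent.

Risk-neutral probability p = (1 + 0.02 − 0.85)/(1.45 − 0.85) = 0.1700/0.6000 = 0.2833
Terminal stock prices: S_uuu = 106.7, S_uud = 62.55, S_udd = 36.67, S_ddd = 21.49
Terminal payoffs (K − S): max(-66.7, 0) = 0, max(-22.55, 0) = 0, max(3.333, 0) = 3.333, max(18.51, 0) = 18.51
Node uu (S = 73.59): V_uu = 1/1.02·[0.2833·0.0000 + 0.7167·0.0000] = 0.0000
Node ud (S = 43.14): V_ud = 1/1.02·[0.2833·0.0000 + 0.7167·3.3331] = 2.3419
Node dd (S = 25.29): V_dd = 1/1.02·[0.2833·3.3331 + 0.7167·18.5056] = 13.9282
Node u (S = 50.75): V_u = 1/1.02·[0.2833·0.0000 + 0.7167·2.3419] = 1.6455
Node d (S = 29.75): V_d = 1/1.02·[0.2833·2.3419 + 0.7167·13.9282] = 10.4367
Node 0 (S = 35): V_0 = 1/1.02·[0.2833·1.6455 + 0.7167·10.4367] = 7.7900

$7.79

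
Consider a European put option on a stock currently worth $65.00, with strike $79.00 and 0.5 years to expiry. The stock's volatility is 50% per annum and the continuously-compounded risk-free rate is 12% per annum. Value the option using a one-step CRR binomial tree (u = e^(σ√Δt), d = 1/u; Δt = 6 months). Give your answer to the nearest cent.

$15.76

CRR parameters: u = e^(σ√Δt) = e^(0.5·√0.5) = 1.4241, d = 1/u = 0.7022
Per-period rate: rΔt = 0.12·0.5 = 0.06, so R = e^0.06 = 1.0618
Risk-neutral probability p = (e^0.06 − 0.7022)/(1.4241 − 0.7022) = 0.3596/0.7219 = 0.4982
Terminal stock prices: S_u = 92.57, S_d = 45.64
Terminal payoffs (K − S): max(-13.57, 0) = 0, max(33.36, 0) = 33.36
Node 0 (S = 65): V_0 = e^(−0.06)·[0.4982·0.0000 + 0.5018·33.3577] = 15.7649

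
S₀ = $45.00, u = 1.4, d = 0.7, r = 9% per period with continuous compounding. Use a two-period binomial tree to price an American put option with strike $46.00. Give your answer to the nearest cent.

$6.18

Risk-neutral probability p = (e^0.09 − 0.7)/(1.4 − 0.7) = 0.3942/0.7000 = 0.5631
Terminal stock prices: S_uu = 88.2, S_ud = 44.1, S_dd = 22.05
Terminal payoffs (K − S): max(-42.2, 0) = 0, max(1.9, 0) = 1.9, max(23.95, 0) = 23.95
Node u (S = 63): continuation = e^(−0.09)·[0.5631·0.0000 + 0.4369·1.9000] = 0.7587; exercise value = 0.0000 ≤ continuation, so V_u = 0.7587
Node d (S = 31.5): continuation = e^(−0.09)·[0.5631·1.9000 + 0.4369·23.9500] = 10.5408; exercise value = 14.5000 > continuation, so V_d = 14.5000 (exercise)
Node 0 (S = 45): continuation = e^(−0.09)·[0.5631·0.7587 + 0.4369·14.5000] = 6.1802; exercise value = 1.0000 ≤ continuation, so V_0 = 6.1802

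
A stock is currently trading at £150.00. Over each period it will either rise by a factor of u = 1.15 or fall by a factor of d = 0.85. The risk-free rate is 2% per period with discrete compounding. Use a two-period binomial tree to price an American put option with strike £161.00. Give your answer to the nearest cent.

Risk-neutral probability p = (1 + 0.02 − 0.85)/(1.15 − 0.85) = 0.1700/0.3000 = 0.5667
Terminal stock prices: S_uu = 198.4, S_ud = 146.6, S_dd = 108.4
Terminal payoffs (K − S): max(-37.37, 0) = 0, max(14.38, 0) = 14.38, max(52.63, 0) = 52.63
Node u (S = 172.5): continuation = 1/1.02·[0.5667·0.0000 + 0.4333·14.3750] = 6.1070; exercise value = 0.0000 ≤ continuation, so V_u = 6.1070
Node d (S = 127.5): continuation = 1/1.02·[0.5667·14.3750 + 0.4333·52.6250] = 30.3431; exercise value = 33.5000 > continuation, so V_d = 33.5000 (exercise)
Node 0 (S = 150): continuation = 1/1.02·[0.5667·6.1070 + 0.4333·33.5000] = 17.6248; exercise value = 11.0000 ≤ continuation, so V_0 = 17.6248

£17.62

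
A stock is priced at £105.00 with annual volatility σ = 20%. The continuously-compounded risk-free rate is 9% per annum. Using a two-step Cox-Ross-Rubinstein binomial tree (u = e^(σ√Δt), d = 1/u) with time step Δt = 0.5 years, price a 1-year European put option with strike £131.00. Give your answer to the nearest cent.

£17.71

CRR parameters: u = e^(σ√Δt) = e^(0.2·√0.5) = 1.1519, d = 1/u = 0.8681
Per-period rate: rΔt = 0.09·0.5 = 0.045, so R = e^0.045 = 1.0460
Risk-neutral probability p = (e^0.045 − 0.8681)/(1.1519 − 0.8681) = 0.1779/0.2838 = 0.6269
Terminal stock prices: S_uu = 139.3, S_ud = 105, S_dd = 79.13
Terminal payoffs (K − S): max(-8.324, 0) = 0, max(26, 0) = 26, max(51.87, 0) = 51.87
Node u (S = 121): V_u = e^(−0.045)·[0.6269·0.0000 + 0.3731·26.0000] = 9.2739
Node d (S = 91.15): V_d = e^(−0.045)·[0.6269·26.0000 + 0.3731·51.8680] = 34.0827
Node 0 (S = 105): V_0 = e^(−0.045)·[0.6269·9.2739 + 0.3731·34.0827] = 17.7148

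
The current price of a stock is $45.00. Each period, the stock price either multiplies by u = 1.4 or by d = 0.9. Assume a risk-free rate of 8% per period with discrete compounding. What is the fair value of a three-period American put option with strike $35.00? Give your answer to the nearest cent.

Risk-neutral probability p = (1 + 0.08 − 0.9)/(1.4 − 0.9) = 0.1800/0.5000 = 0.3600
Terminal stock prices: S_uuu = 123.5, S_uud = 79.38, S_udd = 51.03, S_ddd = 32.81
Terminal payoffs (K − S): max(-88.48, 0) = 0, max(-44.38, 0) = 0, max(-16.03, 0) = 0, max(2.195, 0) = 2.195
Node uu (S = 88.2): continuation = 1/1.08·[0.3600·0.0000 + 0.6400·0.0000] = 0.0000; exercise value = 0.0000 ≤ continuation, so V_uu = 0.0000
Node ud (S = 56.7): continuation = 1/1.08·[0.3600·0.0000 + 0.6400·0.0000] = 0.0000; exercise value = 0.0000 ≤ continuation, so V_ud = 0.0000
Node dd (S = 36.45): continuation = 1/1.08·[0.3600·0.0000 + 0.6400·2.1950] = 1.3007; exercise value = 0.0000 ≤ continuation, so V_dd = 1.3007
Node u (S = 63): continuation = 1/1.08·[0.3600·0.0000 + 0.6400·0.0000] = 0.0000; exercise value = 0.0000 ≤ continuation, so V_u = 0.0000
Node d (S = 40.5): continuation = 1/1.08·[0.3600·0.0000 + 0.6400·1.3007] = 0.7708; exercise value = 0.0000 ≤ continuation, so V_d = 0.7708
Node 0 (S = 45): continuation = 1/1.08·[0.3600·0.0000 + 0.6400·0.7708] = 0.4568; exercise value = 0.0000 ≤ continuation, so V_0 = 0.4568

$0.46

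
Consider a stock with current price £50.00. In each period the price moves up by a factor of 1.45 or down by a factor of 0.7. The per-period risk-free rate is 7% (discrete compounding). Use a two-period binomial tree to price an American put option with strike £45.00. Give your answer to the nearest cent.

Risk-neutral probability p = (1 + 0.07 − 0.7)/(1.45 − 0.7) = 0.3700/0.7500 = 0.4933
Terminal stock prices: S_uu = 105.1, S_ud = 50.75, S_dd = 24.5
Terminal payoffs (K − S): max(-60.12, 0) = 0, max(-5.75, 0) = 0, max(20.5, 0) = 20.5
Node u (S = 72.5): continuation = 1/1.07·[0.4933·0.0000 + 0.5067·0.0000] = 0.0000; exercise value = 0.0000 ≤ continuation, so V_u = 0.0000
Node d (S = 35): continuation = 1/1.07·[0.4933·0.0000 + 0.5067·20.5000] = 9.7072; exercise value = 10.0000 > continuation, so V_d = 10.0000 (exercise)
Node 0 (S = 50): continuation = 1/1.07·[0.4933·0.0000 + 0.5067·10.0000] = 4.7352; exercise value = 0.0000 ≤ continuation, so V_0 = 4.7352

£4.74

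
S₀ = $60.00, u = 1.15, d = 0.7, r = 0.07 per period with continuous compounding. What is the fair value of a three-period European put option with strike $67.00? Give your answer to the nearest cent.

Risk-neutral probability p = (e^0.07 − 0.7)/(1.15 − 0.7) = 0.3725/0.4500 = 0.8278
Terminal stock prices: S_uuu = 91.25, S_uud = 55.54, S_udd = 33.81, S_ddd = 20.58
Terminal payoffs (K − S): max(-24.25, 0) = 0, max(11.46, 0) = 11.46, max(33.19, 0) = 33.19, max(46.42, 0) = 46.42
Node uu (S = 79.35): V_uu = e^(−0.07)·[0.8278·0.0000 + 0.1722·11.4550] = 1.8392
Node ud (S = 48.3): V_ud = e^(−0.07)·[0.8278·11.4550 + 0.1722·33.1900] = 14.1704
Node dd (S = 29.4): V_dd = e^(−0.07)·[0.8278·33.1900 + 0.1722·46.4200] = 33.0704
Node u (S = 69): V_u = e^(−0.07)·[0.8278·1.8392 + 0.1722·14.1704] = 3.6948
Node d (S = 42): V_d = e^(−0.07)·[0.8278·14.1704 + 0.1722·33.0704] = 16.2470
Node 0 (S = 60): V_0 = e^(−0.07)·[0.8278·3.6948 + 0.1722·16.2470] = 5.4604

$5.46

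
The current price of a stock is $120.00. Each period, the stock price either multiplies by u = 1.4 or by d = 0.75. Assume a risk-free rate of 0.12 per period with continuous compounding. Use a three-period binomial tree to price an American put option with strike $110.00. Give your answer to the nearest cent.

Risk-neutral probability p = (e^0.12 − 0.75)/(1.4 − 0.75) = 0.3775/0.6500 = 0.5808
Terminal stock prices: S_uuu = 329.3, S_uud = 176.4, S_udd = 94.5, S_ddd = 50.62
Terminal payoffs (K − S): max(-219.3, 0) = 0, max(-66.4, 0) = 0, max(15.5, 0) = 15.5, max(59.38, 0) = 59.38
Node uu (S = 235.2): continuation = e^(−0.12)·[0.5808·0.0000 + 0.4192·0.0000] = 0.0000; exercise value = 0.0000 ≤ continuation, so V_uu = 0.0000
Node ud (S = 126): continuation = e^(−0.12)·[0.5808·0.0000 + 0.4192·15.5000] = 5.7633; exercise value = 0.0000 ≤ continuation, so V_ud = 5.7633
Node dd (S = 67.5): continuation = e^(−0.12)·[0.5808·15.5000 + 0.4192·59.3750] = 30.0612; exercise value = 42.5000 > continuation, so V_dd = 42.5000 (exercise)
Node u (S = 168): continuation = e^(−0.12)·[0.5808·0.0000 + 0.4192·5.7633] = 2.1430; exercise value = 0.0000 ≤ continuation, so V_u = 2.1430
Node d (S = 90): continuation = e^(−0.12)·[0.5808·5.7633 + 0.4192·42.5000] = 18.7714; exercise value = 20.0000 > continuation, so V_d = 20.0000 (exercise)
Node 0 (S = 120): continuation = e^(−0.12)·[0.5808·2.1430 + 0.4192·20.0000] = 8.5404; exercise value = 0.0000 ≤ continuation, so V_0 = 8.5404

$8.54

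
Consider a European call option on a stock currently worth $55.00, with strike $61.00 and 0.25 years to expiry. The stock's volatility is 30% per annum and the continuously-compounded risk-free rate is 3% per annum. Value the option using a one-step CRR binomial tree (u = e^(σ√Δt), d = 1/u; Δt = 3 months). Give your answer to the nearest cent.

$1.40

CRR parameters: u = e^(σ√Δt) = e^(0.3·√0.25) = 1.1618, d = 1/u = 0.8607
Per-period rate: rΔt = 0.03·0.25 = 0.0075, so R = e^0.0075 = 1.0075
Risk-neutral probability p = (e^0.0075 − 0.8607)/(1.1618 − 0.8607) = 0.1468/0.3011 = 0.4876
Terminal stock prices: S_u = 63.9, S_d = 47.34
Terminal payoffs (S − K): max(2.901, 0) = 2.901, max(-13.66, 0) = 0
Node 0 (S = 55): V_0 = e^(−0.0075)·[0.4876·2.9009 + 0.5124·0.0000] = 1.4038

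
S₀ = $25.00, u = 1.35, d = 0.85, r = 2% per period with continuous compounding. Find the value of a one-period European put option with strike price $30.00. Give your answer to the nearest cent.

Risk-neutral probability p = (e^0.02 − 0.85)/(1.35 − 0.85) = 0.1702/0.5000 = 0.3404
Terminal stock prices: S_u = 33.75, S_d = 21.25
Terminal payoffs (K − S): max(-3.75, 0) = 0, max(8.75, 0) = 8.75
Node 0 (S = 25): V_0 = e^(−0.02)·[0.3404·0.0000 + 0.6596·8.7500] = 5.6572

$5.66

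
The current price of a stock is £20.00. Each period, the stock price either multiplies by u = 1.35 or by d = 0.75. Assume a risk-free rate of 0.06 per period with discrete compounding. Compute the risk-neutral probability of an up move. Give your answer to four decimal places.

p = 0.5167

Risk-neutral probability p = (1 + 0.06 − 0.75)/(1.35 − 0.75) = 0.3100/0.6000 = 0.5167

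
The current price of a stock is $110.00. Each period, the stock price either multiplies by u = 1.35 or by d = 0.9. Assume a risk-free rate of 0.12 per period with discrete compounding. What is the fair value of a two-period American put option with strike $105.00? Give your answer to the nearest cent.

$3.31

Risk-neutral probability p = (1 + 0.12 − 0.9)/(1.35 − 0.9) = 0.2200/0.4500 = 0.4889
Terminal stock prices: S_uu = 200.5, S_ud = 133.7, S_dd = 89.1
Terminal payoffs (K − S): max(-95.48, 0) = 0, max(-28.65, 0) = 0, max(15.9, 0) = 15.9
Node u (S = 148.5): continuation = 1/1.12·[0.4889·0.0000 + 0.5111·0.0000] = 0.0000; exercise value = 0.0000 ≤ continuation, so V_u = 0.0000
Node d (S = 99): continuation = 1/1.12·[0.4889·0.0000 + 0.5111·15.9000] = 7.2560; exercise value = 6.0000 ≤ continuation, so V_d = 7.2560
Node 0 (S = 110): continuation = 1/1.12·[0.4889·0.0000 + 0.5111·7.2560] = 3.3112; exercise value = 0.0000 ≤ continuation, so V_0 = 3.3112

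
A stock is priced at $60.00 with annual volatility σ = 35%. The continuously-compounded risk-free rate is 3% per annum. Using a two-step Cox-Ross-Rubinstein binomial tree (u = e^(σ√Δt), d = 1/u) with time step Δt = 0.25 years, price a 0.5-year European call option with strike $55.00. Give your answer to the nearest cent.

CRR parameters: u = e^(σ√Δt) = e^(0.35·√0.25) = 1.1912, d = 1/u = 0.8395
Per-period rate: rΔt = 0.03·0.25 = 0.0075, so R = e^0.0075 = 1.0075
Risk-neutral probability p = (e^0.0075 − 0.8395)/(1.1912 − 0.8395) = 0.1681/0.3518 = 0.4778
Terminal stock prices: S_uu = 85.14, S_ud = 60, S_dd = 42.28
Terminal payoffs (S − K): max(30.14, 0) = 30.14, max(5, 0) = 5, max(-12.72, 0) = 0
Node u (S = 71.47): V_u = e^(−0.0075)·[0.4778·30.1441 + 0.5222·5.0000] = 16.8857
Node d (S = 50.37): V_d = e^(−0.0075)·[0.4778·5.0000 + 0.5222·0.0000] = 2.3710
Node 0 (S = 60): V_0 = e^(−0.0075)·[0.4778·16.8857 + 0.5222·2.3710] = 9.2360

$9.24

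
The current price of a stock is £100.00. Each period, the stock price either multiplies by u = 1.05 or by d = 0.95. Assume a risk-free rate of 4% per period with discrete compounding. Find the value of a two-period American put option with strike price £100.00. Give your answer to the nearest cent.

£0.50

Risk-neutral probability p = (1 + 0.04 − 0.95)/(1.05 − 0.95) = 0.0900/0.1000 = 0.9000
Terminal stock prices: S_uu = 110.2, S_ud = 99.75, S_dd = 90.25
Terminal payoffs (K − S): max(-10.25, 0) = 0, max(0.25, 0) = 0.25, max(9.75, 0) = 9.75
Node u (S = 105): continuation = 1/1.04·[0.9000·0.0000 + 0.1000·0.2500] = 0.0240; exercise value = 0.0000 ≤ continuation, so V_u = 0.0240
Node d (S = 95): continuation = 1/1.04·[0.9000·0.2500 + 0.1000·9.7500] = 1.1538; exercise value = 5.0000 > continuation, so V_d = 5.0000 (exercise)
Node 0 (S = 100): continuation = 1/1.04·[0.9000·0.0240 + 0.1000·5.0000] = 0.5016; exercise value = 0.0000 ≤ continuation, so V_0 = 0.5016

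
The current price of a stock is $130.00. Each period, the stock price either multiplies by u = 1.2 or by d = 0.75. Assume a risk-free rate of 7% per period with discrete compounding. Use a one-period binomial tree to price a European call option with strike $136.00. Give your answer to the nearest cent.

Risk-neutral probability p = (1 + 0.07 − 0.75)/(1.2 − 0.75) = 0.3200/0.4500 = 0.7111
Terminal stock prices: S_u = 156, S_d = 97.5
Terminal payoffs (S − K): max(20, 0) = 20, max(-38.5, 0) = 0
Node 0 (S = 130): V_0 = 1/1.07·[0.7111·20.0000 + 0.2889·0.0000] = 13.2918

$13.29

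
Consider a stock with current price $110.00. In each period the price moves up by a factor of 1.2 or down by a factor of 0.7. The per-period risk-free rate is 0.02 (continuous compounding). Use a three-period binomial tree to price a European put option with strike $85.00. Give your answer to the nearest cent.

$6.82

Risk-neutral probability p = (e^0.02 − 0.7)/(1.2 − 0.7) = 0.3202/0.5000 = 0.6404
Terminal stock prices: S_uuu = 190.1, S_uud = 110.9, S_udd = 64.68, S_ddd = 37.73
Terminal payoffs (K − S): max(-105.1, 0) = 0, max(-25.88, 0) = 0, max(20.32, 0) = 20.32, max(47.27, 0) = 47.27
Node uu (S = 158.4): V_uu = e^(−0.02)·[0.6404·0.0000 + 0.3596·0.0000] = 0.0000
Node ud (S = 92.4): V_ud = e^(−0.02)·[0.6404·0.0000 + 0.3596·20.3200] = 7.1623
Node dd (S = 53.9): V_dd = e^(−0.02)·[0.6404·20.3200 + 0.3596·47.2700] = 29.4169
Node u (S = 132): V_u = e^(−0.02)·[0.6404·0.0000 + 0.3596·7.1623] = 2.5246
Node d (S = 77): V_d = e^(−0.02)·[0.6404·7.1623 + 0.3596·29.4169] = 14.8647
Node 0 (S = 110): V_0 = e^(−0.02)·[0.6404·2.5246 + 0.3596·14.8647] = 6.8242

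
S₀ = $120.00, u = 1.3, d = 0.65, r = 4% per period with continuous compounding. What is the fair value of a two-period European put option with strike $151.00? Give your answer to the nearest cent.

$36.68

Risk-neutral probability p = (e^0.04 − 0.65)/(1.3 − 0.65) = 0.3908/0.6500 = 0.6012
Terminal stock prices: S_uu = 202.8, S_ud = 101.4, S_dd = 50.7
Terminal payoffs (K − S): max(-51.8, 0) = 0, max(49.6, 0) = 49.6, max(100.3, 0) = 100.3
Node u (S = 156): V_u = e^(−0.04)·[0.6012·0.0000 + 0.3988·49.6000] = 19.0026
Node d (S = 78): V_d = e^(−0.04)·[0.6012·49.6000 + 0.3988·100.3000] = 67.0792
Node 0 (S = 120): V_0 = e^(−0.04)·[0.6012·19.0026 + 0.3988·67.0792] = 36.6765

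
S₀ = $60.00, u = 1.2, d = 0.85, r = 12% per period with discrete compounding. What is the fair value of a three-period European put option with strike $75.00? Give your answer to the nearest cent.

Risk-neutral probability p = (1 + 0.12 − 0.85)/(1.2 − 0.85) = 0.2700/0.3500 = 0.7714
Terminal stock prices: S_uuu = 103.7, S_uud = 73.44, S_udd = 52.02, S_ddd = 36.85
Terminal payoffs (K − S): max(-28.68, 0) = 0, max(1.56, 0) = 1.56, max(22.98, 0) = 22.98, max(38.15, 0) = 38.15
Node uu (S = 86.4): V_uu = 1/1.12·[0.7714·0.0000 + 0.2286·1.5600] = 0.3184
Node ud (S = 61.2): V_ud = 1/1.12·[0.7714·1.5600 + 0.2286·22.9800] = 5.7643
Node dd (S = 43.35): V_dd = 1/1.12·[0.7714·22.9800 + 0.2286·38.1525] = 23.6143
Node u (S = 72): V_u = 1/1.12·[0.7714·0.3184 + 0.2286·5.7643] = 1.3957
Node d (S = 51): V_d = 1/1.12·[0.7714·5.7643 + 0.2286·23.6143] = 8.7895
Node 0 (S = 60): V_0 = 1/1.12·[0.7714·1.3957 + 0.2286·8.7895] = 2.7551

$2.76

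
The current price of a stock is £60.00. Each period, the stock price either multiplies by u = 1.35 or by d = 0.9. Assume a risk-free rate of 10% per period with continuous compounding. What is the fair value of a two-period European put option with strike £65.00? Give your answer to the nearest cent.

£3.97

Risk-neutral probability p = (e^0.1 − 0.9)/(1.35 − 0.9) = 0.2052/0.4500 = 0.4559
Terminal stock prices: S_uu = 109.4, S_ud = 72.9, S_dd = 48.6
Terminal payoffs (K − S): max(-44.35, 0) = 0, max(-7.9, 0) = 0, max(16.4, 0) = 16.4
Node u (S = 81): V_u = e^(−0.1)·[0.4559·0.0000 + 0.5441·0.0000] = 0.0000
Node d (S = 54): V_d = e^(−0.1)·[0.4559·0.0000 + 0.5441·16.4000] = 8.0736
Node 0 (S = 60): V_0 = e^(−0.1)·[0.4559·0.0000 + 0.5441·8.0736] = 3.9745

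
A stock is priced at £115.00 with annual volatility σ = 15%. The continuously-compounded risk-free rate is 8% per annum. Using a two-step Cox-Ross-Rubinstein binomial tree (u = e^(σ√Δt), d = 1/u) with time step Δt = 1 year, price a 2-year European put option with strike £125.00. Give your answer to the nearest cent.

£5.59

CRR parameters: u = e^(σ√Δt) = e^(0.15·√1) = 1.1618, d = 1/u = 0.8607
Per-period rate: rΔt = 0.08·1 = 0.08, so R = e^0.08 = 1.0833
Risk-neutral probability p = (e^0.08 − 0.8607)/(1.1618 − 0.8607) = 0.2226/0.3011 = 0.7392
Terminal stock prices: S_uu = 155.2, S_ud = 115, S_dd = 85.19
Terminal payoffs (K − S): max(-30.23, 0) = 0, max(10, 0) = 10, max(39.81, 0) = 39.81
Node u (S = 133.6): V_u = e^(−0.08)·[0.7392·0.0000 + 0.2608·10.0000] = 2.4079
Node d (S = 98.98): V_d = e^(−0.08)·[0.7392·10.0000 + 0.2608·39.8059] = 16.4081
Node 0 (S = 115): V_0 = e^(−0.08)·[0.7392·2.4079 + 0.2608·16.4081] = 5.5939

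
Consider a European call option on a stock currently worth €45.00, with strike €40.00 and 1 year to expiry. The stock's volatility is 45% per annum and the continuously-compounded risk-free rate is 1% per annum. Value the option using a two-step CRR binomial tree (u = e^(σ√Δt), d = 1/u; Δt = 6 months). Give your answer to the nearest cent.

CRR parameters: u = e^(σ√Δt) = e^(0.45·√0.5) = 1.3746, d = 1/u = 0.7275
Per-period rate: rΔt = 0.01·0.5 = 0.005, so R = e^0.005 = 1.0050
Risk-neutral probability p = (e^0.005 − 0.7275)/(1.3746 − 0.7275) = 0.2776/0.6472 = 0.4289
Terminal stock prices: S_uu = 85.03, S_ud = 45, S_dd = 23.81
Terminal payoffs (S − K): max(45.03, 0) = 45.03, max(5, 0) = 5, max(-16.19, 0) = 0
Node u (S = 61.86): V_u = e^(−0.005)·[0.4289·45.0346 + 0.5711·5.0000] = 22.0587
Node d (S = 32.74): V_d = e^(−0.005)·[0.4289·5.0000 + 0.5711·0.0000] = 2.1336
Node 0 (S = 45): V_0 = e^(−0.005)·[0.4289·22.0587 + 0.5711·2.1336] = 10.6254

€10.63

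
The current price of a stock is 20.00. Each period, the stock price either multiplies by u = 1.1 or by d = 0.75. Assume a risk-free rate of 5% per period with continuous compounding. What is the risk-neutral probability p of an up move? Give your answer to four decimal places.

Risk-neutral probability p = (e^0.05 − 0.75)/(1.1 − 0.75) = 0.3013/0.3500 = 0.8608

p = 0.8608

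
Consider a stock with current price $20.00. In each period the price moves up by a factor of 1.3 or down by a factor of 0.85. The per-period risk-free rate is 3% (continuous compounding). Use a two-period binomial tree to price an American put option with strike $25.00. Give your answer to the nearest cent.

$5.31

Risk-neutral probability p = (e^0.03 − 0.85)/(1.3 − 0.85) = 0.1805/0.4500 = 0.4010
Terminal stock prices: S_uu = 33.8, S_ud = 22.1, S_dd = 14.45
Terminal payoffs (K − S): max(-8.8, 0) = 0, max(2.9, 0) = 2.9, max(10.55, 0) = 10.55
Node u (S = 26): continuation = e^(−0.03)·[0.4010·0.0000 + 0.5990·2.9000] = 1.6857; exercise value = 0.0000 ≤ continuation, so V_u = 1.6857
Node d (S = 17): continuation = e^(−0.03)·[0.4010·2.9000 + 0.5990·10.5500] = 7.2611; exercise value = 8.0000 > continuation, so V_d = 8.0000 (exercise)
Node 0 (S = 20): continuation = e^(−0.03)·[0.4010·1.6857 + 0.5990·8.0000] = 5.3063; exercise value = 5.0000 ≤ continuation, so V_0 = 5.3063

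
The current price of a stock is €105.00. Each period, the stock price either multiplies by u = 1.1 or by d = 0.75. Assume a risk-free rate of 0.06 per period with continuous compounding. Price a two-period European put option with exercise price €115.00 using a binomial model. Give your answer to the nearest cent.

€5.48

Risk-neutral probability p = (e^0.06 − 0.75)/(1.1 − 0.75) = 0.3118/0.3500 = 0.8910
Terminal stock prices: S_uu = 127.1, S_ud = 86.63, S_dd = 59.06
Terminal payoffs (K − S): max(-12.05, 0) = 0, max(28.37, 0) = 28.37, max(55.94, 0) = 55.94
Node u (S = 115.5): V_u = e^(−0.06)·[0.8910·0.0000 + 0.1090·28.3750] = 2.9138
Node d (S = 78.75): V_d = e^(−0.06)·[0.8910·28.3750 + 0.1090·55.9375] = 29.5529
Node 0 (S = 105): V_0 = e^(−0.06)·[0.8910·2.9138 + 0.1090·29.5529] = 5.4796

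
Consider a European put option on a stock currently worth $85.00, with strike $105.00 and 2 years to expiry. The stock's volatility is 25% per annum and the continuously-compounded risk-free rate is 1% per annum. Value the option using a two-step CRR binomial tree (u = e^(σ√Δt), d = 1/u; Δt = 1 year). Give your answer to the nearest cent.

$25.14

CRR parameters: u = e^(σ√Δt) = e^(0.25·√1) = 1.2840, d = 1/u = 0.7788
Per-period rate: rΔt = 0.01·1 = 0.01, so R = e^0.01 = 1.0101
Risk-neutral probability p = (e^0.01 − 0.7788)/(1.2840 − 0.7788) = 0.2312/0.5052 = 0.4577
Terminal stock prices: S_uu = 140.1, S_ud = 85, S_dd = 51.56
Terminal payoffs (K − S): max(-35.14, 0) = 0, max(20, 0) = 20, max(53.44, 0) = 53.44
Node u (S = 109.1): V_u = e^(−0.01)·[0.4577·0.0000 + 0.5423·20.0000] = 10.7378
Node d (S = 66.2): V_d = e^(−0.01)·[0.4577·20.0000 + 0.5423·53.4449] = 37.7572
Node 0 (S = 85): V_0 = e^(−0.01)·[0.4577·10.7378 + 0.5423·37.7572] = 25.1373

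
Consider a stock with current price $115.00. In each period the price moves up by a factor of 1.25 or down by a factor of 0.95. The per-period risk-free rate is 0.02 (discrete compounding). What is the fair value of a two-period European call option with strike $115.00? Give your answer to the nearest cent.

$10.80

Risk-neutral probability p = (1 + 0.02 − 0.95)/(1.25 − 0.95) = 0.0700/0.3000 = 0.2333
Terminal stock prices: S_uu = 179.7, S_ud = 136.6, S_dd = 103.8
Terminal payoffs (S − K): max(64.69, 0) = 64.69, max(21.56, 0) = 21.56, max(-11.21, 0) = 0
Node u (S = 143.8): V_u = 1/1.02·[0.2333·64.6875 + 0.7667·21.5625] = 31.0049
Node d (S = 109.2): V_d = 1/1.02·[0.2333·21.5625 + 0.7667·0.0000] = 4.9326
Node 0 (S = 115): V_0 = 1/1.02·[0.2333·31.0049 + 0.7667·4.9326] = 10.8001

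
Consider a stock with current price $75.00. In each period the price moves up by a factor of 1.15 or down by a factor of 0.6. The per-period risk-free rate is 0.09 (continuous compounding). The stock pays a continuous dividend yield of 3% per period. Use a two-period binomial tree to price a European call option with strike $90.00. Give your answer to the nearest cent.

Per-period risk-free factor R = e^0.09 = 1.0942; dividend-adjusted growth = e^(0.09−0.03) = 1.0618.
Risk-neutral probability p = (1.0618 − 0.6)/(1.15 − 0.6) = 0.4618/0.5500 = 0.8397
Terminal stock prices: S_uu = 99.19, S_ud = 51.75, S_dd = 27
Terminal payoffs (S − K): max(9.187, 0) = 9.187, max(-38.25, 0) = 0, max(-63, 0) = 0
Node u (S = 86.25): V_u = e^(−0.09)·[0.8397·9.1875 + 0.1603·0.0000] = 7.0508
Node d (S = 45): V_d = e^(−0.09)·[0.8397·0.0000 + 0.1603·0.0000] = 0.0000
Node 0 (S = 75): V_0 = e^(−0.09)·[0.8397·7.0508 + 0.1603·0.0000] = 5.4110

$5.41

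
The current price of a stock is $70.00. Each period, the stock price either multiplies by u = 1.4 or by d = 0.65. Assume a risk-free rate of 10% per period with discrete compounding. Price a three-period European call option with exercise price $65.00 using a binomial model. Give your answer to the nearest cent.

Risk-neutral probability p = (1 + 0.1 − 0.65)/(1.4 − 0.65) = 0.4500/0.7500 = 0.6000
Terminal stock prices: S_uuu = 192.1, S_uud = 89.18, S_udd = 41.41, S_ddd = 19.22
Terminal payoffs (S − K): max(127.1, 0) = 127.1, max(24.18, 0) = 24.18, max(-23.59, 0) = 0, max(-45.78, 0) = 0
Node uu (S = 137.2): V_uu = 1/1.1·[0.6000·127.0800 + 0.4000·24.1800] = 78.1091
Node ud (S = 63.7): V_ud = 1/1.1·[0.6000·24.1800 + 0.4000·0.0000] = 13.1891
Node dd (S = 29.58): V_dd = 1/1.1·[0.6000·0.0000 + 0.4000·0.0000] = 0.0000
Node u (S = 98): V_u = 1/1.1·[0.6000·78.1091 + 0.4000·13.1891] = 47.4010
Node d (S = 45.5): V_d = 1/1.1·[0.6000·13.1891 + 0.4000·0.0000] = 7.1940
Node 0 (S = 70): V_0 = 1/1.1·[0.6000·47.4010 + 0.4000·7.1940] = 28.4711

$28.47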